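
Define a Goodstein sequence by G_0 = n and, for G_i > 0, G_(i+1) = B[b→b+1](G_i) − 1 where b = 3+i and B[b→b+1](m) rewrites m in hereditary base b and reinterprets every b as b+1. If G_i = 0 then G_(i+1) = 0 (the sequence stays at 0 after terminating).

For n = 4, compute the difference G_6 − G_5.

(0) 4|_3 = 3 + 1 ↦ 4 + 1|_4 = 5 ⇒ 4
(1) 4|_4 = 4 ↦ 5|_5 = 5 ⇒ 4
(2) 4|_5 = 4 ↦ 4|_6 = 4 ⇒ 3
(3) 3|_6 = 3 ↦ 3|_7 = 3 ⇒ 2
(4) 2|_7 = 2 ↦ 2|_8 = 2 ⇒ 1
(5) 1|_8 = 1 ↦ 1|_9 = 1 ⇒ 0

-1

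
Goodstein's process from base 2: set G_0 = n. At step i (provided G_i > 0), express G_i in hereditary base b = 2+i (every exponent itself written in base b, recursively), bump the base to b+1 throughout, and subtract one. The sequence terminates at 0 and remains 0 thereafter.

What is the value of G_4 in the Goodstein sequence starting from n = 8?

93395

G_0=8  [base 2] 2^(2 + 1)  →[2↦3]→  3^(3 + 1) = 81  −1 ⇒ G_1=80
G_1=80  [base 3] 2·3^3 + 2·3^2 + 2·3 + 2  →[3↦4]→  2·4^4 + 2·4^2 + 2·4 + 2 = 554  −1 ⇒ G_2=553
G_2=553  [base 4] 2·4^4 + 2·4^2 + 2·4 + 1  →[4↦5]→  2·5^5 + 2·5^2 + 2·5 + 1 = 6311  −1 ⇒ G_3=6310
G_3=6310  [base 5] 2·5^5 + 2·5^2 + 2·5  →[5↦6]→  2·6^6 + 2·6^2 + 2·6 = 93396  −1 ⇒ G_4=93395
G_4=93395  [base 6] 2·6^6 + 2·6^2 + 6 + 5  →[6↦7]→  2·7^7 + 2·7^2 + 7 + 5 = 1647196  −1 ⇒ G_5=1647195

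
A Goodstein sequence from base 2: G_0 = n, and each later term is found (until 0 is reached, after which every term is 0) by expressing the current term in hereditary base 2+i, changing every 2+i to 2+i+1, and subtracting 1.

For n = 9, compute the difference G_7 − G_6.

i=0: 9 = 2^(2 + 1) + 1 (b=2); 2→3: 3^(3 + 1) + 1 = 82; 82−1 = 81
i=1: 81 = 3^(3 + 1) (b=3); 3→4: 4^(4 + 1) = 1024; 1024−1 = 1023
i=2: 1023 = 3·4^4 + 3·4^3 + 3·4^2 + 3·4 + 3 (b=4); 4→5: 3·5^5 + 3·5^3 + 3·5^2 + 3·5 + 3 = 9843; 9843−1 = 9842
i=3: 9842 = 3·5^5 + 3·5^3 + 3·5^2 + 3·5 + 2 (b=5); 5→6: 3·6^6 + 3·6^3 + 3·6^2 + 3·6 + 2 = 140744; 140744−1 = 140743
i=4: 140743 = 3·6^6 + 3·6^3 + 3·6^2 + 3·6 + 1 (b=6); 6→7: 3·7^7 + 3·7^3 + 3·7^2 + 3·7 + 1 = 2471827; 2471827−1 = 2471826
i=5: 2471826 = 3·7^7 + 3·7^3 + 3·7^2 + 3·7 (b=7); 7→8: 3·8^8 + 3·8^3 + 3·8^2 + 3·8 = 50333400; 50333400−1 = 50333399
i=6: 50333399 = 3·8^8 + 3·8^3 + 3·8^2 + 2·8 + 7 (b=8); 8→9: 3·9^9 + 3·9^3 + 3·9^2 + 2·9 + 7 = 1162263922; 1162263922−1 = 1162263921

1111930522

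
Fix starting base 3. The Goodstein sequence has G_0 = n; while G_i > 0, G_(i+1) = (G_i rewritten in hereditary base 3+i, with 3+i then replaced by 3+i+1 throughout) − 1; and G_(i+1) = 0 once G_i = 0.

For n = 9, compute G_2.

17

[0] 9 ≡ 3^2 (base 3). Lift 4: 16. −1: 15.
[1] 15 ≡ 3·4 + 3 (base 4). Lift 5: 18. −1: 17.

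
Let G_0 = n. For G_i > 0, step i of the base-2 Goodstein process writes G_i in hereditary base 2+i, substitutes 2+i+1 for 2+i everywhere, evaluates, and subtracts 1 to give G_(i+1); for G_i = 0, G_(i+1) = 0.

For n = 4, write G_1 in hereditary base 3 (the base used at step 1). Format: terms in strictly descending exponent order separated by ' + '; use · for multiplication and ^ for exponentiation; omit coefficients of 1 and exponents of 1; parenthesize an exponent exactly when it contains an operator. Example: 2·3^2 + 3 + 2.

(0) 4|_2 = 2^2 ↦ 3^3|_3 = 27 ⇒ 26
(1) 26|_3 = 2·3^2 + 2·3 + 2 ↦ 2·4^2 + 2·4 + 2|_4 = 42 ⇒ 41

2·3^2 + 2·3 + 2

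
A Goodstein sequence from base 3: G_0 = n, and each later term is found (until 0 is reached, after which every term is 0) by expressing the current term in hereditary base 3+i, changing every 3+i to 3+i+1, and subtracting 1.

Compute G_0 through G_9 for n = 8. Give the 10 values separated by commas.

G_0=8  [base 3] 2·3 + 2  →[3↦4]→  2·4 + 2 = 10  −1 ⇒ G_1=9
G_1=9  [base 4] 2·4 + 1  →[4↦5]→  2·5 + 1 = 11  −1 ⇒ G_2=10
G_2=10  [base 5] 2·5  →[5↦6]→  2·6 = 12  −1 ⇒ G_3=11
G_3=11  [base 6] 6 + 5  →[6↦7]→  7 + 5 = 12  −1 ⇒ G_4=11
G_4=11  [base 7] 7 + 4  →[7↦8]→  8 + 4 = 12  −1 ⇒ G_5=11
G_5=11  [base 8] 8 + 3  →[8↦9]→  9 + 3 = 12  −1 ⇒ G_6=11
G_6=11  [base 9] 9 + 2  →[9↦10]→  10 + 2 = 12  −1 ⇒ G_7=11
G_7=11  [base 10] 10 + 1  →[10↦11]→  11 + 1 = 12  −1 ⇒ G_8=11
G_8=11  [base 11] 11  →[11↦12]→  12 = 12  −1 ⇒ G_9=11

8, 9, 10, 11, 11, 11, 11, 11, 11, 11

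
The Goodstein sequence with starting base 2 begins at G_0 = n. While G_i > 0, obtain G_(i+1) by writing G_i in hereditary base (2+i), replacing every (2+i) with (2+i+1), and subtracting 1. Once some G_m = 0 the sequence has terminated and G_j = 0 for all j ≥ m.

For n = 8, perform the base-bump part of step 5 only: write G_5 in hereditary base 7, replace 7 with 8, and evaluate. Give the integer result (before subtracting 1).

33554572

step 0: 8 = 2^(2 + 1); sub 3 for 2: 3^(3 + 1); = 81; G_1 = 81−1 = 80
step 1: 80 = 2·3^3 + 2·3^2 + 2·3 + 2; sub 4 for 3: 2·4^4 + 2·4^2 + 2·4 + 2; = 554; G_2 = 554−1 = 553
step 2: 553 = 2·4^4 + 2·4^2 + 2·4 + 1; sub 5 for 4: 2·5^5 + 2·5^2 + 2·5 + 1; = 6311; G_3 = 6311−1 = 6310
step 3: 6310 = 2·5^5 + 2·5^2 + 2·5; sub 6 for 5: 2·6^6 + 2·6^2 + 2·6; = 93396; G_4 = 93396−1 = 93395
step 4: 93395 = 2·6^6 + 2·6^2 + 6 + 5; sub 7 for 6: 2·7^7 + 2·7^2 + 7 + 5; = 1647196; G_5 = 1647196−1 = 1647195
step 5: 1647195 = 2·7^7 + 2·7^2 + 7 + 4; sub 8 for 7: 2·8^8 + 2·8^2 + 8 + 4; = 33554572; G_6 = 33554572−1 = 33554571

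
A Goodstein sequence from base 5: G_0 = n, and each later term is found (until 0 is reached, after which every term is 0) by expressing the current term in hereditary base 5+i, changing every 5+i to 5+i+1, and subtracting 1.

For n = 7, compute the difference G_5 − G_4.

base 5: 7 = 5 + 2; at 6: 6 + 2 = 8; next = 7
base 6: 7 = 6 + 1; at 7: 7 + 1 = 8; next = 7
base 7: 7 = 7; at 8: 8 = 8; next = 7
base 8: 7 = 7; at 9: 7 = 7; next = 6
base 9: 6 = 6; at 10: 6 = 6; next = 5

-1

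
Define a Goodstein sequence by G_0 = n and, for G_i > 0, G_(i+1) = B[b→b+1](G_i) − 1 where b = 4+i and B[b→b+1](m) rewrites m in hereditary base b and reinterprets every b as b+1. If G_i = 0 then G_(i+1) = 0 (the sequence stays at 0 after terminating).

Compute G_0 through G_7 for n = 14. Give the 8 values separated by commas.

[0] 14 ≡ 3·4 + 2 (base 4). Lift 5: 17. −1: 16.
[1] 16 ≡ 3·5 + 1 (base 5). Lift 6: 19. −1: 18.
[2] 18 ≡ 3·6 (base 6). Lift 7: 21. −1: 20.
[3] 20 ≡ 2·7 + 6 (base 7). Lift 8: 22. −1: 21.
[4] 21 ≡ 2·8 + 5 (base 8). Lift 9: 23. −1: 22.
[5] 22 ≡ 2·9 + 4 (base 9). Lift 10: 24. −1: 23.
[6] 23 ≡ 2·10 + 3 (base 10). Lift 11: 25. −1: 24.

14, 16, 18, 20, 21, 22, 23, 24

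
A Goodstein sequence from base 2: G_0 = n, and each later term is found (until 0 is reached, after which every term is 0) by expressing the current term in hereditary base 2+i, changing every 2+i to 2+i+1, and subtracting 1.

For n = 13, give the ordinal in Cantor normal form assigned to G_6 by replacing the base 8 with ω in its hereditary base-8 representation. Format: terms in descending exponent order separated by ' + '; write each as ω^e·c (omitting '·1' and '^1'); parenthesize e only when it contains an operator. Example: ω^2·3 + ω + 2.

13 —HB2→ 2^(2 + 1) + 2^2 + 1 —bump→ 3^(3 + 1) + 3^3 + 1 = 109 —(−1)→ 108
108 —HB3→ 3^(3 + 1) + 3^3 —bump→ 4^(4 + 1) + 4^4 = 1280 —(−1)→ 1279
1279 —HB4→ 4^(4 + 1) + 3·4^3 + 3·4^2 + 3·4 + 3 —bump→ 5^(5 + 1) + 3·5^3 + 3·5^2 + 3·5 + 3 = 16093 —(−1)→ 16092
16092 —HB5→ 5^(5 + 1) + 3·5^3 + 3·5^2 + 3·5 + 2 —bump→ 6^(6 + 1) + 3·6^3 + 3·6^2 + 3·6 + 2 = 280712 —(−1)→ 280711
280711 —HB6→ 6^(6 + 1) + 3·6^3 + 3·6^2 + 3·6 + 1 —bump→ 7^(7 + 1) + 3·7^3 + 3·7^2 + 3·7 + 1 = 5765999 —(−1)→ 5765998
5765998 —HB7→ 7^(7 + 1) + 3·7^3 + 3·7^2 + 3·7 —bump→ 8^(8 + 1) + 3·8^3 + 3·8^2 + 3·8 = 134219480 —(−1)→ 134219479
134219479 —HB8→ 8^(8 + 1) + 3·8^3 + 3·8^2 + 2·8 + 7 —bump→ 9^(9 + 1) + 3·9^3 + 3·9^2 + 2·9 + 7 = 3486786856 —(−1)→ 3486786855

ω^(ω + 1) + ω^3·3 + ω^2·3 + ω·2 + 7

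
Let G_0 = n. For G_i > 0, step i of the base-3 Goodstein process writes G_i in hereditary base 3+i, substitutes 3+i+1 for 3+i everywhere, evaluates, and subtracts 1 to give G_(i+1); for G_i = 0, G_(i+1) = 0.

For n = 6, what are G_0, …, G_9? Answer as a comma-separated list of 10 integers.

[0] 6 ≡ 2·3 (base 3). Lift 4: 8. −1: 7.
[1] 7 ≡ 4 + 3 (base 4). Lift 5: 8. −1: 7.
[2] 7 ≡ 5 + 2 (base 5). Lift 6: 8. −1: 7.
[3] 7 ≡ 6 + 1 (base 6). Lift 7: 8. −1: 7.
[4] 7 ≡ 7 (base 7). Lift 8: 8. −1: 7.
[5] 7 ≡ 7 (base 8). Lift 9: 7. −1: 6.
[6] 6 ≡ 6 (base 9). Lift 10: 6. −1: 5.
[7] 5 ≡ 5 (base 10). Lift 11: 5. −1: 4.
[8] 4 ≡ 4 (base 11). Lift 12: 4. −1: 3.

6, 7, 7, 7, 7, 7, 6, 5, 4, 3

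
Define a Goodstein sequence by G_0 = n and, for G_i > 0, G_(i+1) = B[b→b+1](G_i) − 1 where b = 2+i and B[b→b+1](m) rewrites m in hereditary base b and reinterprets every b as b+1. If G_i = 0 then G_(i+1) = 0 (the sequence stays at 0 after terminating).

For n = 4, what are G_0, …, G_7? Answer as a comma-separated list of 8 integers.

[0] 4 ≡ 2^2 (base 2). Lift 3: 27. −1: 26.
[1] 26 ≡ 2·3^2 + 2·3 + 2 (base 3). Lift 4: 42. −1: 41.
[2] 41 ≡ 2·4^2 + 2·4 + 1 (base 4). Lift 5: 61. −1: 60.
[3] 60 ≡ 2·5^2 + 2·5 (base 5). Lift 6: 84. −1: 83.
[4] 83 ≡ 2·6^2 + 6 + 5 (base 6). Lift 7: 110. −1: 109.
[5] 109 ≡ 2·7^2 + 7 + 4 (base 7). Lift 8: 140. −1: 139.
[6] 139 ≡ 2·8^2 + 8 + 3 (base 8). Lift 9: 174. −1: 173.

4, 26, 41, 60, 83, 109, 139, 173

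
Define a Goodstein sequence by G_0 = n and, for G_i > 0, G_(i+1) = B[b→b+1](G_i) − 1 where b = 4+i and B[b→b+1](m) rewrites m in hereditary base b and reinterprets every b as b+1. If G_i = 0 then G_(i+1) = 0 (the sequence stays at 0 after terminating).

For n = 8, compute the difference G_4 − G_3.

step 0: 8 = 2·4; sub 5 for 4: 2·5; = 10; G_1 = 10−1 = 9
step 1: 9 = 5 + 4; sub 6 for 5: 6 + 4; = 10; G_2 = 10−1 = 9
step 2: 9 = 6 + 3; sub 7 for 6: 7 + 3; = 10; G_3 = 10−1 = 9
step 3: 9 = 7 + 2; sub 8 for 7: 8 + 2; = 10; G_4 = 10−1 = 9

0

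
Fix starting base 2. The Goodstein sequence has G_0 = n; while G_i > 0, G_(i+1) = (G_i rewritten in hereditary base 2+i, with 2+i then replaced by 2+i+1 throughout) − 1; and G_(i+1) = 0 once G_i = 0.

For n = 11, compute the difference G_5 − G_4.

i=0: 11 = 2^(2 + 1) + 2 + 1 (b=2); 2→3: 3^(3 + 1) + 3 + 1 = 85; 85−1 = 84
i=1: 84 = 3^(3 + 1) + 3 (b=3); 3→4: 4^(4 + 1) + 4 = 1028; 1028−1 = 1027
i=2: 1027 = 4^(4 + 1) + 3 (b=4); 4→5: 5^(5 + 1) + 3 = 15628; 15628−1 = 15627
i=3: 15627 = 5^(5 + 1) + 2 (b=5); 5→6: 6^(6 + 1) + 2 = 279938; 279938−1 = 279937
i=4: 279937 = 6^(6 + 1) + 1 (b=6); 6→7: 7^(7 + 1) + 1 = 5764802; 5764802−1 = 5764801

5484864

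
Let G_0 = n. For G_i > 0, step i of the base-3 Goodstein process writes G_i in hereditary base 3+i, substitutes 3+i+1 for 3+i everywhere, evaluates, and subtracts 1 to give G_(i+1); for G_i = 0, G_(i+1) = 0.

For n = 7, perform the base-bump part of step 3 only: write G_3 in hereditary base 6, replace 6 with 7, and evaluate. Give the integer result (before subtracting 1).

10

base 3: 7 = 2·3 + 1; at 4: 2·4 + 1 = 9; next = 8
base 4: 8 = 2·4; at 5: 2·5 = 10; next = 9
base 5: 9 = 5 + 4; at 6: 6 + 4 = 10; next = 9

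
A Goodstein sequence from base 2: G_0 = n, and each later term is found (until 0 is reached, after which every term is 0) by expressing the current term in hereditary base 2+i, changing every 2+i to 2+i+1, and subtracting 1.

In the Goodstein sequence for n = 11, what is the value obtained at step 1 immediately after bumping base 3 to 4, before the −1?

base 2: 11 = 2^(2 + 1) + 2 + 1; at 3: 3^(3 + 1) + 3 + 1 = 85; next = 84
base 3: 84 = 3^(3 + 1) + 3; at 4: 4^(4 + 1) + 4 = 1028; next = 1027

1028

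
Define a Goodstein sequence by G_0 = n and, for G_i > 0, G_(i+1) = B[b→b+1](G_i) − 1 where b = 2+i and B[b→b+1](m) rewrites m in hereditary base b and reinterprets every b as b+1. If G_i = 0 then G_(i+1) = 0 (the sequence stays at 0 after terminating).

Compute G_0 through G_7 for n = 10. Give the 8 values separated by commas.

10 —HB2→ 2^(2 + 1) + 2 —bump→ 3^(3 + 1) + 3 = 84 —(−1)→ 83
83 —HB3→ 3^(3 + 1) + 2 —bump→ 4^(4 + 1) + 2 = 1026 —(−1)→ 1025
1025 —HB4→ 4^(4 + 1) + 1 —bump→ 5^(5 + 1) + 1 = 15626 —(−1)→ 15625
15625 —HB5→ 5^(5 + 1) —bump→ 6^(6 + 1) = 279936 —(−1)→ 279935
279935 —HB6→ 5·6^6 + 5·6^5 + 5·6^4 + 5·6^3 + 5·6^2 + 5·6 + 5 —bump→ 5·7^7 + 5·7^5 + 5·7^4 + 5·7^3 + 5·7^2 + 5·7 + 5 = 4215755 —(−1)→ 4215754
4215754 —HB7→ 5·7^7 + 5·7^5 + 5·7^4 + 5·7^3 + 5·7^2 + 5·7 + 4 —bump→ 5·8^8 + 5·8^5 + 5·8^4 + 5·8^3 + 5·8^2 + 5·8 + 4 = 84073324 —(−1)→ 84073323
84073323 —HB8→ 5·8^8 + 5·8^5 + 5·8^4 + 5·8^3 + 5·8^2 + 5·8 + 3 —bump→ 5·9^9 + 5·9^5 + 5·9^4 + 5·9^3 + 5·9^2 + 5·9 + 3 = 1937434593 —(−1)→ 1937434592

10, 83, 1025, 15625, 279935, 4215754, 84073323, 1937434592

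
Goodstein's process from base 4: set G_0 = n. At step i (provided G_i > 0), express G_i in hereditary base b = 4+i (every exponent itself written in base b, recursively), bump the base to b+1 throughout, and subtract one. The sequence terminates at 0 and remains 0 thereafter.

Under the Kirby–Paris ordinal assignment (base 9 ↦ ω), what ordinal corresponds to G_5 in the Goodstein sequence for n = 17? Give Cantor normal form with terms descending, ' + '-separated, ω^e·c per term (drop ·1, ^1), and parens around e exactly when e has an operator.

ω·5 + 2

G_0 = 17. HB_4(17) = 4^2 + 1. Bump = 26. G_1 = 25.
G_1 = 25. HB_5(25) = 5^2. Bump = 36. G_2 = 35.
G_2 = 35. HB_6(35) = 5·6 + 5. Bump = 40. G_3 = 39.
G_3 = 39. HB_7(39) = 5·7 + 4. Bump = 44. G_4 = 43.
G_4 = 43. HB_8(43) = 5·8 + 3. Bump = 48. G_5 = 47.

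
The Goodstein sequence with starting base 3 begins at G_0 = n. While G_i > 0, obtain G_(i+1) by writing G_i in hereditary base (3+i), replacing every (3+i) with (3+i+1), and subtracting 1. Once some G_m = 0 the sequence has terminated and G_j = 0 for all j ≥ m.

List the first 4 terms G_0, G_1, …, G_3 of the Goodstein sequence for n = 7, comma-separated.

7, 8, 9, 9

step 0: 7 = 2·3 + 1; sub 4 for 3: 2·4 + 1; = 9; G_1 = 9−1 = 8
step 1: 8 = 2·4; sub 5 for 4: 2·5; = 10; G_2 = 10−1 = 9
step 2: 9 = 5 + 4; sub 6 for 5: 6 + 4; = 10; G_3 = 10−1 = 9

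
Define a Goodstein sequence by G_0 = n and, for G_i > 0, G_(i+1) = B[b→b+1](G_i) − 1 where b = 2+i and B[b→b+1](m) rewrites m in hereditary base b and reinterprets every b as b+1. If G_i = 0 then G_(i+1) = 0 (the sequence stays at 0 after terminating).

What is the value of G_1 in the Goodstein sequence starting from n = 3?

3 —HB2→ 2 + 1 —bump→ 3 + 1 = 4 —(−1)→ 3
3 —HB3→ 3 —bump→ 4 = 4 —(−1)→ 3

3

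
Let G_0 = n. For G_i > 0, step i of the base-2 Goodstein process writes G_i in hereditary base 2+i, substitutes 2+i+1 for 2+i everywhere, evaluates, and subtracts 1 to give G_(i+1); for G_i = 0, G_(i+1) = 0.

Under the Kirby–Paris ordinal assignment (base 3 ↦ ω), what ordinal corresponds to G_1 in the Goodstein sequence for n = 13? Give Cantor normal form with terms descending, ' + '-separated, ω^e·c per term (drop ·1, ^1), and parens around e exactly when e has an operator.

G_0 = 13. HB_2(13) = 2^(2 + 1) + 2^2 + 1. Bump = 109. G_1 = 108.
G_1 = 108. HB_3(108) = 3^(3 + 1) + 3^3. Bump = 1280. G_2 = 1279.

ω^(ω + 1) + ω^ω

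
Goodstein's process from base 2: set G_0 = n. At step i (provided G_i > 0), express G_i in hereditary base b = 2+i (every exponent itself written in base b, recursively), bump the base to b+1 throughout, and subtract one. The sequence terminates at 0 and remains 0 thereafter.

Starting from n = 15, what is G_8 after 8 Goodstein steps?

15 —HB2→ 2^(2 + 1) + 2^2 + 2 + 1 —bump→ 3^(3 + 1) + 3^3 + 3 + 1 = 112 —(−1)→ 111
111 —HB3→ 3^(3 + 1) + 3^3 + 3 —bump→ 4^(4 + 1) + 4^4 + 4 = 1284 —(−1)→ 1283
1283 —HB4→ 4^(4 + 1) + 4^4 + 3 —bump→ 5^(5 + 1) + 5^5 + 3 = 18753 —(−1)→ 18752
18752 —HB5→ 5^(5 + 1) + 5^5 + 2 —bump→ 6^(6 + 1) + 6^6 + 2 = 326594 —(−1)→ 326593
326593 —HB6→ 6^(6 + 1) + 6^6 + 1 —bump→ 7^(7 + 1) + 7^7 + 1 = 6588345 —(−1)→ 6588344
6588344 —HB7→ 7^(7 + 1) + 7^7 —bump→ 8^(8 + 1) + 8^8 = 150994944 —(−1)→ 150994943
150994943 —HB8→ 8^(8 + 1) + 7·8^7 + 7·8^6 + 7·8^5 + 7·8^4 + 7·8^3 + 7·8^2 + 7·8 + 7 —bump→ 9^(9 + 1) + 7·9^7 + 7·9^6 + 7·9^5 + 7·9^4 + 7·9^3 + 7·9^2 + 7·9 + 7 = 3524450281 —(−1)→ 3524450280
3524450280 —HB9→ 9^(9 + 1) + 7·9^7 + 7·9^6 + 7·9^5 + 7·9^4 + 7·9^3 + 7·9^2 + 7·9 + 6 —bump→ 10^(10 + 1) + 7·10^7 + 7·10^6 + 7·10^5 + 7·10^4 + 7·10^3 + 7·10^2 + 7·10 + 6 = 100077777776 —(−1)→ 100077777775

100077777775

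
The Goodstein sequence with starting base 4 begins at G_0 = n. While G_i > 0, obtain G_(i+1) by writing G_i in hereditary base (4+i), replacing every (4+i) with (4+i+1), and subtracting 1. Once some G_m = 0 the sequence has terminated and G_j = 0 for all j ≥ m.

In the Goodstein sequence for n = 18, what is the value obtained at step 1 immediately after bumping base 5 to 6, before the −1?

37

G_0 = 18. HB_4(18) = 4^2 + 2. Bump = 27. G_1 = 26.
G_1 = 26. HB_5(26) = 5^2 + 1. Bump = 37. G_2 = 36.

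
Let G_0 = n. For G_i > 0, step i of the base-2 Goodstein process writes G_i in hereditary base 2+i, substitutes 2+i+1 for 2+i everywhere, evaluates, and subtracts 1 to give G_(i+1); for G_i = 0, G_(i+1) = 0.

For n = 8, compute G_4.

8 —HB2→ 2^(2 + 1) —bump→ 3^(3 + 1) = 81 —(−1)→ 80
80 —HB3→ 2·3^3 + 2·3^2 + 2·3 + 2 —bump→ 2·4^4 + 2·4^2 + 2·4 + 2 = 554 —(−1)→ 553
553 —HB4→ 2·4^4 + 2·4^2 + 2·4 + 1 —bump→ 2·5^5 + 2·5^2 + 2·5 + 1 = 6311 —(−1)→ 6310
6310 —HB5→ 2·5^5 + 2·5^2 + 2·5 —bump→ 2·6^6 + 2·6^2 + 2·6 = 93396 —(−1)→ 93395
93395 —HB6→ 2·6^6 + 2·6^2 + 6 + 5 —bump→ 2·7^7 + 2·7^2 + 7 + 5 = 1647196 —(−1)→ 1647195

93395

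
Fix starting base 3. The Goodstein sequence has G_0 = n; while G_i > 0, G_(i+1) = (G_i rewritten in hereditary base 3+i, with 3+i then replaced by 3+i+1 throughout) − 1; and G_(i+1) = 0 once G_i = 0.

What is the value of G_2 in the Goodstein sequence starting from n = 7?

base 3: 7 = 2·3 + 1; at 4: 2·4 + 1 = 9; next = 8
base 4: 8 = 2·4; at 5: 2·5 = 10; next = 9
base 5: 9 = 5 + 4; at 6: 6 + 4 = 10; next = 9

9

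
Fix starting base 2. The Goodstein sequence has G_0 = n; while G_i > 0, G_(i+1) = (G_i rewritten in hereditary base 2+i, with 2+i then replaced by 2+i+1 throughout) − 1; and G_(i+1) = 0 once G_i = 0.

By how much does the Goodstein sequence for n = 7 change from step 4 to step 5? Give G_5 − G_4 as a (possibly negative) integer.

776886

step 0: 7 = 2^2 + 2 + 1; sub 3 for 2: 3^3 + 3 + 1; = 31; G_1 = 31−1 = 30
step 1: 30 = 3^3 + 3; sub 4 for 3: 4^4 + 4; = 260; G_2 = 260−1 = 259
step 2: 259 = 4^4 + 3; sub 5 for 4: 5^5 + 3; = 3128; G_3 = 3128−1 = 3127
step 3: 3127 = 5^5 + 2; sub 6 for 5: 6^6 + 2; = 46658; G_4 = 46658−1 = 46657
step 4: 46657 = 6^6 + 1; sub 7 for 6: 7^7 + 1; = 823544; G_5 = 823544−1 = 823543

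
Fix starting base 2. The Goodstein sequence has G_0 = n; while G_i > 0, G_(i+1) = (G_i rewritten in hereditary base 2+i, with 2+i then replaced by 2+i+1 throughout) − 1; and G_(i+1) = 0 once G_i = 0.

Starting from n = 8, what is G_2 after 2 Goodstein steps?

i=0: 8 = 2^(2 + 1) (b=2); 2→3: 3^(3 + 1) = 81; 81−1 = 80
i=1: 80 = 2·3^3 + 2·3^2 + 2·3 + 2 (b=3); 3→4: 2·4^4 + 2·4^2 + 2·4 + 2 = 554; 554−1 = 553
i=2: 553 = 2·4^4 + 2·4^2 + 2·4 + 1 (b=4); 4→5: 2·5^5 + 2·5^2 + 2·5 + 1 = 6311; 6311−1 = 6310

553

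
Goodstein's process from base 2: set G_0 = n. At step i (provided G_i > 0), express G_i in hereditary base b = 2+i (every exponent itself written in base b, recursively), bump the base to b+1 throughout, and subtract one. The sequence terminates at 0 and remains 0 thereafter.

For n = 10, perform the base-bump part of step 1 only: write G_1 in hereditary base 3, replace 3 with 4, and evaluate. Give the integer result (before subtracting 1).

1026

(0) 10|_2 = 2^(2 + 1) + 2 ↦ 3^(3 + 1) + 3|_3 = 84 ⇒ 83
(1) 83|_3 = 3^(3 + 1) + 2 ↦ 4^(4 + 1) + 2|_4 = 1026 ⇒ 1025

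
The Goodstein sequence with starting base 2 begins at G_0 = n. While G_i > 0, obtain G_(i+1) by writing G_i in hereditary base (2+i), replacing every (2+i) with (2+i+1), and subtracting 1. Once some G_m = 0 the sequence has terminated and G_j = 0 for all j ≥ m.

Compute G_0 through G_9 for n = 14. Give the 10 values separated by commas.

14, 110, 1281, 18750, 326591, 5862840, 134404971, 3487116548, 100000555551, 3138429262496

i=0: 14 = 2^(2 + 1) + 2^2 + 2 (b=2); 2→3: 3^(3 + 1) + 3^3 + 3 = 111; 111−1 = 110
i=1: 110 = 3^(3 + 1) + 3^3 + 2 (b=3); 3→4: 4^(4 + 1) + 4^4 + 2 = 1282; 1282−1 = 1281
i=2: 1281 = 4^(4 + 1) + 4^4 + 1 (b=4); 4→5: 5^(5 + 1) + 5^5 + 1 = 18751; 18751−1 = 18750
i=3: 18750 = 5^(5 + 1) + 5^5 (b=5); 5→6: 6^(6 + 1) + 6^6 = 326592; 326592−1 = 326591
i=4: 326591 = 6^(6 + 1) + 5·6^5 + 5·6^4 + 5·6^3 + 5·6^2 + 5·6 + 5 (b=6); 6→7: 7^(7 + 1) + 5·7^5 + 5·7^4 + 5·7^3 + 5·7^2 + 5·7 + 5 = 5862841; 5862841−1 = 5862840
i=5: 5862840 = 7^(7 + 1) + 5·7^5 + 5·7^4 + 5·7^3 + 5·7^2 + 5·7 + 4 (b=7); 7→8: 8^(8 + 1) + 5·8^5 + 5·8^4 + 5·8^3 + 5·8^2 + 5·8 + 4 = 134404972; 134404972−1 = 134404971
i=6: 134404971 = 8^(8 + 1) + 5·8^5 + 5·8^4 + 5·8^3 + 5·8^2 + 5·8 + 3 (b=8); 8→9: 9^(9 + 1) + 5·9^5 + 5·9^4 + 5·9^3 + 5·9^2 + 5·9 + 3 = 3487116549; 3487116549−1 = 3487116548
i=7: 3487116548 = 9^(9 + 1) + 5·9^5 + 5·9^4 + 5·9^3 + 5·9^2 + 5·9 + 2 (b=9); 9→10: 10^(10 + 1) + 5·10^5 + 5·10^4 + 5·10^3 + 5·10^2 + 5·10 + 2 = 100000555552; 100000555552−1 = 100000555551
i=8: 100000555551 = 10^(10 + 1) + 5·10^5 + 5·10^4 + 5·10^3 + 5·10^2 + 5·10 + 1 (b=10); 10→11: 11^(11 + 1) + 5·11^5 + 5·11^4 + 5·11^3 + 5·11^2 + 5·11 + 1 = 3138429262497; 3138429262497−1 = 3138429262496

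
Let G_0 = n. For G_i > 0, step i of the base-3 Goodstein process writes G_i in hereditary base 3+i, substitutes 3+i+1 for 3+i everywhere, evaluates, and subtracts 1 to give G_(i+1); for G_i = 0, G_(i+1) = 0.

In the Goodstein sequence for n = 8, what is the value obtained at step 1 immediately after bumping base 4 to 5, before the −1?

11

G_0 = 8. HB_3(8) = 2·3 + 2. Bump = 10. G_1 = 9.
G_1 = 9. HB_4(9) = 2·4 + 1. Bump = 11. G_2 = 10.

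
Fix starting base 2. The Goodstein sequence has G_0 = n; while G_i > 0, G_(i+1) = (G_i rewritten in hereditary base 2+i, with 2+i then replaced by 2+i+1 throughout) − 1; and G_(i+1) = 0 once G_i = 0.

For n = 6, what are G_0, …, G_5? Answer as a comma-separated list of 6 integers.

6, 29, 257, 3125, 46655, 98039

base 2: 6 = 2^2 + 2; at 3: 3^3 + 3 = 30; next = 29
base 3: 29 = 3^3 + 2; at 4: 4^4 + 2 = 258; next = 257
base 4: 257 = 4^4 + 1; at 5: 5^5 + 1 = 3126; next = 3125
base 5: 3125 = 5^5; at 6: 6^6 = 46656; next = 46655
base 6: 46655 = 5·6^5 + 5·6^4 + 5·6^3 + 5·6^2 + 5·6 + 5; at 7: 5·7^5 + 5·7^4 + 5·7^3 + 5·7^2 + 5·7 + 5 = 98040; next = 98039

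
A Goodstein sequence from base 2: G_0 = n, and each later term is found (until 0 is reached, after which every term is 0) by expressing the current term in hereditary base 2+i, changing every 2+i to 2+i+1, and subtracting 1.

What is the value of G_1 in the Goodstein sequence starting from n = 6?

29

G_0=6  [base 2] 2^2 + 2  →[2↦3]→  3^3 + 3 = 30  −1 ⇒ G_1=29
G_1=29  [base 3] 3^3 + 2  →[3↦4]→  4^4 + 2 = 258  −1 ⇒ G_2=257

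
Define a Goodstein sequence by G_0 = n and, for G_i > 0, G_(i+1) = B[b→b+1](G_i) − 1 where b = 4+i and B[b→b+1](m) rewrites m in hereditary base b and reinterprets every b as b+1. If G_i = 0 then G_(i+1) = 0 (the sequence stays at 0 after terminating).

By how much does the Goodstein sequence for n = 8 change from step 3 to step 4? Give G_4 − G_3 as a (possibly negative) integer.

i=0: 8 = 2·4 (b=4); 4→5: 2·5 = 10; 10−1 = 9
i=1: 9 = 5 + 4 (b=5); 5→6: 6 + 4 = 10; 10−1 = 9
i=2: 9 = 6 + 3 (b=6); 6→7: 7 + 3 = 10; 10−1 = 9
i=3: 9 = 7 + 2 (b=7); 7→8: 8 + 2 = 10; 10−1 = 9

0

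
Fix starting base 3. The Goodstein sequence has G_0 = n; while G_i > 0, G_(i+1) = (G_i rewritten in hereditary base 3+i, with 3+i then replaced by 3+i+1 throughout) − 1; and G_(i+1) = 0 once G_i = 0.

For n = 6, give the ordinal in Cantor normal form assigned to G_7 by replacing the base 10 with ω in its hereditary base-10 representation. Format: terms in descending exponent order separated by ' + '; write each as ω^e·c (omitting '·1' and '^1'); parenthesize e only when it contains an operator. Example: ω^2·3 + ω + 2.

G_0=6  [base 3] 2·3  →[3↦4]→  2·4 = 8  −1 ⇒ G_1=7
G_1=7  [base 4] 4 + 3  →[4↦5]→  5 + 3 = 8  −1 ⇒ G_2=7
G_2=7  [base 5] 5 + 2  →[5↦6]→  6 + 2 = 8  −1 ⇒ G_3=7
G_3=7  [base 6] 6 + 1  →[6↦7]→  7 + 1 = 8  −1 ⇒ G_4=7
G_4=7  [base 7] 7  →[7↦8]→  8 = 8  −1 ⇒ G_5=7
G_5=7  [base 8] 7  →[8↦9]→  7 = 7  −1 ⇒ G_6=6
G_6=6  [base 9] 6  →[9↦10]→  6 = 6  −1 ⇒ G_7=5

5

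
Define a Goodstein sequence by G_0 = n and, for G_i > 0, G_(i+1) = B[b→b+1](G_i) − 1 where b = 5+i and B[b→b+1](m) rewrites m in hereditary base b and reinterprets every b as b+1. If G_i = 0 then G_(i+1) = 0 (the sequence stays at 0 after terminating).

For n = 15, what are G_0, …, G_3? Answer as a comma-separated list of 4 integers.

G_0 = 15. HB_5(15) = 3·5. Bump = 18. G_1 = 17.
G_1 = 17. HB_6(17) = 2·6 + 5. Bump = 19. G_2 = 18.
G_2 = 18. HB_7(18) = 2·7 + 4. Bump = 20. G_3 = 19.

15, 17, 18, 19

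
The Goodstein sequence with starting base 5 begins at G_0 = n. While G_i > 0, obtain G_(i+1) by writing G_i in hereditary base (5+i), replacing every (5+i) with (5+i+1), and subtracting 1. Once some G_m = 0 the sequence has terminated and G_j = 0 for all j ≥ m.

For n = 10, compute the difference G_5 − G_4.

G_0=10  [base 5] 2·5  →[5↦6]→  2·6 = 12  −1 ⇒ G_1=11
G_1=11  [base 6] 6 + 5  →[6↦7]→  7 + 5 = 12  −1 ⇒ G_2=11
G_2=11  [base 7] 7 + 4  →[7↦8]→  8 + 4 = 12  −1 ⇒ G_3=11
G_3=11  [base 8] 8 + 3  →[8↦9]→  9 + 3 = 12  −1 ⇒ G_4=11
G_4=11  [base 9] 9 + 2  →[9↦10]→  10 + 2 = 12  −1 ⇒ G_5=11

0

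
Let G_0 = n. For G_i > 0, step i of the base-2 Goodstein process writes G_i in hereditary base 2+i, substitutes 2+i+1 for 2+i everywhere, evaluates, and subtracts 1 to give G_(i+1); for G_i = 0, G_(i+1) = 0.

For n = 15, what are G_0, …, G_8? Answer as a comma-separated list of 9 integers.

15, 111, 1283, 18752, 326593, 6588344, 150994943, 3524450280, 100077777775

i=0: 15 = 2^(2 + 1) + 2^2 + 2 + 1 (b=2); 2→3: 3^(3 + 1) + 3^3 + 3 + 1 = 112; 112−1 = 111
i=1: 111 = 3^(3 + 1) + 3^3 + 3 (b=3); 3→4: 4^(4 + 1) + 4^4 + 4 = 1284; 1284−1 = 1283
i=2: 1283 = 4^(4 + 1) + 4^4 + 3 (b=4); 4→5: 5^(5 + 1) + 5^5 + 3 = 18753; 18753−1 = 18752
i=3: 18752 = 5^(5 + 1) + 5^5 + 2 (b=5); 5→6: 6^(6 + 1) + 6^6 + 2 = 326594; 326594−1 = 326593
i=4: 326593 = 6^(6 + 1) + 6^6 + 1 (b=6); 6→7: 7^(7 + 1) + 7^7 + 1 = 6588345; 6588345−1 = 6588344
i=5: 6588344 = 7^(7 + 1) + 7^7 (b=7); 7→8: 8^(8 + 1) + 8^8 = 150994944; 150994944−1 = 150994943
i=6: 150994943 = 8^(8 + 1) + 7·8^7 + 7·8^6 + 7·8^5 + 7·8^4 + 7·8^3 + 7·8^2 + 7·8 + 7 (b=8); 8→9: 9^(9 + 1) + 7·9^7 + 7·9^6 + 7·9^5 + 7·9^4 + 7·9^3 + 7·9^2 + 7·9 + 7 = 3524450281; 3524450281−1 = 3524450280
i=7: 3524450280 = 9^(9 + 1) + 7·9^7 + 7·9^6 + 7·9^5 + 7·9^4 + 7·9^3 + 7·9^2 + 7·9 + 6 (b=9); 9→10: 10^(10 + 1) + 7·10^7 + 7·10^6 + 7·10^5 + 7·10^4 + 7·10^3 + 7·10^2 + 7·10 + 6 = 100077777776; 100077777776−1 = 100077777775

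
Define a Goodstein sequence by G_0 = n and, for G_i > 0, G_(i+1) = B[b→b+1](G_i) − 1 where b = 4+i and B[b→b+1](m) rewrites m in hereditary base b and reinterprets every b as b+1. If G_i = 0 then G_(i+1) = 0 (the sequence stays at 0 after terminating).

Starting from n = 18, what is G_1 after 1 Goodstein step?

26

G_0=18  [base 4] 4^2 + 2  →[4↦5]→  5^2 + 2 = 27  −1 ⇒ G_1=26
G_1=26  [base 5] 5^2 + 1  →[5↦6]→  6^2 + 1 = 37  −1 ⇒ G_2=36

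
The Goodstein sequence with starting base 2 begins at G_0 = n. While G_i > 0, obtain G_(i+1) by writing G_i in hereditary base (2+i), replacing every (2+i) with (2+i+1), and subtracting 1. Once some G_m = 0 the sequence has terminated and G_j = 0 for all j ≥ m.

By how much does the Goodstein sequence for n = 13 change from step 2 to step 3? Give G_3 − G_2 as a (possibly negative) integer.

13 —HB2→ 2^(2 + 1) + 2^2 + 1 —bump→ 3^(3 + 1) + 3^3 + 1 = 109 —(−1)→ 108
108 —HB3→ 3^(3 + 1) + 3^3 —bump→ 4^(4 + 1) + 4^4 = 1280 —(−1)→ 1279
1279 —HB4→ 4^(4 + 1) + 3·4^3 + 3·4^2 + 3·4 + 3 —bump→ 5^(5 + 1) + 3·5^3 + 3·5^2 + 3·5 + 3 = 16093 —(−1)→ 16092

14813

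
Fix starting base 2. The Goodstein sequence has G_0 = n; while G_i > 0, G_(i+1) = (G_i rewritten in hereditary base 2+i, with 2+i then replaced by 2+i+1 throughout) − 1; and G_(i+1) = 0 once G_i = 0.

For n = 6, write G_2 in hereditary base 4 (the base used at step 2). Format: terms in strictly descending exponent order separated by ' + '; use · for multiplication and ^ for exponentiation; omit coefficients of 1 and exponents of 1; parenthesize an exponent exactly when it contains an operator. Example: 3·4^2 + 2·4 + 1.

[0] 6 ≡ 2^2 + 2 (base 2). Lift 3: 30. −1: 29.
[1] 29 ≡ 3^3 + 2 (base 3). Lift 4: 258. −1: 257.

4^4 + 1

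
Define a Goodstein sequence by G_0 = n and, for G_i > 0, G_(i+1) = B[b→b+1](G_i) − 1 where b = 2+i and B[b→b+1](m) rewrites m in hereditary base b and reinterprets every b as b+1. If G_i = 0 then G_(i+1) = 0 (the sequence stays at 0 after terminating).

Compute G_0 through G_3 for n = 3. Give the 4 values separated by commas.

3, 3, 3, 2

3 —HB2→ 2 + 1 —bump→ 3 + 1 = 4 —(−1)→ 3
3 —HB3→ 3 —bump→ 4 = 4 —(−1)→ 3
3 —HB4→ 3 —bump→ 3 = 3 —(−1)→ 2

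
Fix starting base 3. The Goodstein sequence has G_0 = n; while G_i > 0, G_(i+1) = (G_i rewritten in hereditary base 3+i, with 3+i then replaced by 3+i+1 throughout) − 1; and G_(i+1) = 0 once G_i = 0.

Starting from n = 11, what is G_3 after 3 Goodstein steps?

35

G_0 = 11. HB_3(11) = 3^2 + 2. Bump = 18. G_1 = 17.
G_1 = 17. HB_4(17) = 4^2 + 1. Bump = 26. G_2 = 25.
G_2 = 25. HB_5(25) = 5^2. Bump = 36. G_3 = 35.
G_3 = 35. HB_6(35) = 5·6 + 5. Bump = 40. G_4 = 39.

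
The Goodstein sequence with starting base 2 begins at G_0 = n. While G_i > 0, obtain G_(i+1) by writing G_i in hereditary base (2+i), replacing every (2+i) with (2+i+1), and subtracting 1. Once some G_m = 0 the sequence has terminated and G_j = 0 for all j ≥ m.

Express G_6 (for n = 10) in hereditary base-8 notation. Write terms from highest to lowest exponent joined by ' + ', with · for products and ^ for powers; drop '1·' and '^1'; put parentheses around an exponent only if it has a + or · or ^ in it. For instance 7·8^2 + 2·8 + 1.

G_0=10  [base 2] 2^(2 + 1) + 2  →[2↦3]→  3^(3 + 1) + 3 = 84  −1 ⇒ G_1=83
G_1=83  [base 3] 3^(3 + 1) + 2  →[3↦4]→  4^(4 + 1) + 2 = 1026  −1 ⇒ G_2=1025
G_2=1025  [base 4] 4^(4 + 1) + 1  →[4↦5]→  5^(5 + 1) + 1 = 15626  −1 ⇒ G_3=15625
G_3=15625  [base 5] 5^(5 + 1)  →[5↦6]→  6^(6 + 1) = 279936  −1 ⇒ G_4=279935
G_4=279935  [base 6] 5·6^6 + 5·6^5 + 5·6^4 + 5·6^3 + 5·6^2 + 5·6 + 5  →[6↦7]→  5·7^7 + 5·7^5 + 5·7^4 + 5·7^3 + 5·7^2 + 5·7 + 5 = 4215755  −1 ⇒ G_5=4215754
G_5=4215754  [base 7] 5·7^7 + 5·7^5 + 5·7^4 + 5·7^3 + 5·7^2 + 5·7 + 4  →[7↦8]→  5·8^8 + 5·8^5 + 5·8^4 + 5·8^3 + 5·8^2 + 5·8 + 4 = 84073324  −1 ⇒ G_6=84073323

5·8^8 + 5·8^5 + 5·8^4 + 5·8^3 + 5·8^2 + 5·8 + 3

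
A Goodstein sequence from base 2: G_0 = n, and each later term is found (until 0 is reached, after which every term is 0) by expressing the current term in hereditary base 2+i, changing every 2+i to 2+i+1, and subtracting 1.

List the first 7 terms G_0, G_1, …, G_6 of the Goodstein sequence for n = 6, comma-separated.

base 2: 6 = 2^2 + 2; at 3: 3^3 + 3 = 30; next = 29
base 3: 29 = 3^3 + 2; at 4: 4^4 + 2 = 258; next = 257
base 4: 257 = 4^4 + 1; at 5: 5^5 + 1 = 3126; next = 3125
base 5: 3125 = 5^5; at 6: 6^6 = 46656; next = 46655
base 6: 46655 = 5·6^5 + 5·6^4 + 5·6^3 + 5·6^2 + 5·6 + 5; at 7: 5·7^5 + 5·7^4 + 5·7^3 + 5·7^2 + 5·7 + 5 = 98040; next = 98039
base 7: 98039 = 5·7^5 + 5·7^4 + 5·7^3 + 5·7^2 + 5·7 + 4; at 8: 5·8^5 + 5·8^4 + 5·8^3 + 5·8^2 + 5·8 + 4 = 187244; next = 187243

6, 29, 257, 3125, 46655, 98039, 187243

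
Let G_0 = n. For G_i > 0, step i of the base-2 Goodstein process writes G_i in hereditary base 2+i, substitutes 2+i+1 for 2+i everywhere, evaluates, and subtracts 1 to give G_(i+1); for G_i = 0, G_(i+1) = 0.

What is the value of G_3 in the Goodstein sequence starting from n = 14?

i=0: 14 = 2^(2 + 1) + 2^2 + 2 (b=2); 2→3: 3^(3 + 1) + 3^3 + 3 = 111; 111−1 = 110
i=1: 110 = 3^(3 + 1) + 3^3 + 2 (b=3); 3→4: 4^(4 + 1) + 4^4 + 2 = 1282; 1282−1 = 1281
i=2: 1281 = 4^(4 + 1) + 4^4 + 1 (b=4); 4→5: 5^(5 + 1) + 5^5 + 1 = 18751; 18751−1 = 18750
i=3: 18750 = 5^(5 + 1) + 5^5 (b=5); 5→6: 6^(6 + 1) + 6^6 = 326592; 326592−1 = 326591

18750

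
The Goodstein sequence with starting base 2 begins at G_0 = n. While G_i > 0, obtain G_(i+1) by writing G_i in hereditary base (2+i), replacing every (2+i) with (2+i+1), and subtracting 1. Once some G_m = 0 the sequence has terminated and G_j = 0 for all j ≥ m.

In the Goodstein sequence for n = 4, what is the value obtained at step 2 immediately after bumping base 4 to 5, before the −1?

base 2: 4 = 2^2; at 3: 3^3 = 27; next = 26
base 3: 26 = 2·3^2 + 2·3 + 2; at 4: 2·4^2 + 2·4 + 2 = 42; next = 41
base 4: 41 = 2·4^2 + 2·4 + 1; at 5: 2·5^2 + 2·5 + 1 = 61; next = 60

61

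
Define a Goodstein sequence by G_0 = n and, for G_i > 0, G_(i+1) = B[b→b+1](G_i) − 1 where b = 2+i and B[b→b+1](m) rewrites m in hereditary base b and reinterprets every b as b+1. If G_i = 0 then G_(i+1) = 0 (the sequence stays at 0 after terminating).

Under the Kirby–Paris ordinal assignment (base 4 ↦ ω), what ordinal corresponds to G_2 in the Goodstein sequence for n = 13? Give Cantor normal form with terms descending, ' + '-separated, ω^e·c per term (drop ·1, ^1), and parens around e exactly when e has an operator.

G_0=13  [base 2] 2^(2 + 1) + 2^2 + 1  →[2↦3]→  3^(3 + 1) + 3^3 + 1 = 109  −1 ⇒ G_1=108
G_1=108  [base 3] 3^(3 + 1) + 3^3  →[3↦4]→  4^(4 + 1) + 4^4 = 1280  −1 ⇒ G_2=1279
G_2=1279  [base 4] 4^(4 + 1) + 3·4^3 + 3·4^2 + 3·4 + 3  →[4↦5]→  5^(5 + 1) + 3·5^3 + 3·5^2 + 3·5 + 3 = 16093  −1 ⇒ G_3=16092

ω^(ω + 1) + ω^3·3 + ω^2·3 + ω·3 + 3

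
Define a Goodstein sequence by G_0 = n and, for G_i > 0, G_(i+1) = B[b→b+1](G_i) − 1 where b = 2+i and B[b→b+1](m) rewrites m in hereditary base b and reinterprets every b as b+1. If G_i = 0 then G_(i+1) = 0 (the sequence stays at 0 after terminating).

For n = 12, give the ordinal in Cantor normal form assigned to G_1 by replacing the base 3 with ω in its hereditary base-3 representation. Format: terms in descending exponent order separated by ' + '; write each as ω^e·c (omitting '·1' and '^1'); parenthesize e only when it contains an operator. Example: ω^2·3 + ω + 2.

ω^(ω + 1) + ω^2·2 + ω·2 + 2

G_0=12  [base 2] 2^(2 + 1) + 2^2  →[2↦3]→  3^(3 + 1) + 3^3 = 108  −1 ⇒ G_1=107
G_1=107  [base 3] 3^(3 + 1) + 2·3^2 + 2·3 + 2  →[3↦4]→  4^(4 + 1) + 2·4^2 + 2·4 + 2 = 1066  −1 ⇒ G_2=1065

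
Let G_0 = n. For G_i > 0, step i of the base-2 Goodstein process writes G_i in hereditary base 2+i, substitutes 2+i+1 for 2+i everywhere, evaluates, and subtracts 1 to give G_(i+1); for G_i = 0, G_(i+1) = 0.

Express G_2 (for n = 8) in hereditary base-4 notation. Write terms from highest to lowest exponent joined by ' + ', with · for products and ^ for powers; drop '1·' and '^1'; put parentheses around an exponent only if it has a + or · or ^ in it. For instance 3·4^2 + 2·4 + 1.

2·4^4 + 2·4^2 + 2·4 + 1

(0) 8|_2 = 2^(2 + 1) ↦ 3^(3 + 1)|_3 = 81 ⇒ 80
(1) 80|_3 = 2·3^3 + 2·3^2 + 2·3 + 2 ↦ 2·4^4 + 2·4^2 + 2·4 + 2|_4 = 554 ⇒ 553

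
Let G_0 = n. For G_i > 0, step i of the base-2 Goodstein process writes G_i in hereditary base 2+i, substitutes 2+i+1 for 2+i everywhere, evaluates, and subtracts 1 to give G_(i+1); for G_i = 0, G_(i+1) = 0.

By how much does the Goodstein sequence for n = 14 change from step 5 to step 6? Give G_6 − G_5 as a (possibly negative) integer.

i=0: 14 = 2^(2 + 1) + 2^2 + 2 (b=2); 2→3: 3^(3 + 1) + 3^3 + 3 = 111; 111−1 = 110
i=1: 110 = 3^(3 + 1) + 3^3 + 2 (b=3); 3→4: 4^(4 + 1) + 4^4 + 2 = 1282; 1282−1 = 1281
i=2: 1281 = 4^(4 + 1) + 4^4 + 1 (b=4); 4→5: 5^(5 + 1) + 5^5 + 1 = 18751; 18751−1 = 18750
i=3: 18750 = 5^(5 + 1) + 5^5 (b=5); 5→6: 6^(6 + 1) + 6^6 = 326592; 326592−1 = 326591
i=4: 326591 = 6^(6 + 1) + 5·6^5 + 5·6^4 + 5·6^3 + 5·6^2 + 5·6 + 5 (b=6); 6→7: 7^(7 + 1) + 5·7^5 + 5·7^4 + 5·7^3 + 5·7^2 + 5·7 + 5 = 5862841; 5862841−1 = 5862840
i=5: 5862840 = 7^(7 + 1) + 5·7^5 + 5·7^4 + 5·7^3 + 5·7^2 + 5·7 + 4 (b=7); 7→8: 8^(8 + 1) + 5·8^5 + 5·8^4 + 5·8^3 + 5·8^2 + 5·8 + 4 = 134404972; 134404972−1 = 134404971

128542131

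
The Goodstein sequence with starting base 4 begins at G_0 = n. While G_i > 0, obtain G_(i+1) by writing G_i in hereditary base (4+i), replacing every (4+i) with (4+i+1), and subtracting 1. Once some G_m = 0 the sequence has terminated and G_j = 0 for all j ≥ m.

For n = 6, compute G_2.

6

G_0 = 6. HB_4(6) = 4 + 2. Bump = 7. G_1 = 6.
G_1 = 6. HB_5(6) = 5 + 1. Bump = 7. G_2 = 6.
G_2 = 6. HB_6(6) = 6. Bump = 7. G_3 = 6.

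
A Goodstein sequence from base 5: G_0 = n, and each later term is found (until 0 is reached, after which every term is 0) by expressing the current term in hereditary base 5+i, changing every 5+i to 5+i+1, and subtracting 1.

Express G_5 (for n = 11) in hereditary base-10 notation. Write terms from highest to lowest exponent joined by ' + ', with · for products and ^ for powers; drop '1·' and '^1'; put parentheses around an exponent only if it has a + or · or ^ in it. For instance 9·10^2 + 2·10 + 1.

(0) 11|_5 = 2·5 + 1 ↦ 2·6 + 1|_6 = 13 ⇒ 12
(1) 12|_6 = 2·6 ↦ 2·7|_7 = 14 ⇒ 13
(2) 13|_7 = 7 + 6 ↦ 8 + 6|_8 = 14 ⇒ 13
(3) 13|_8 = 8 + 5 ↦ 9 + 5|_9 = 14 ⇒ 13
(4) 13|_9 = 9 + 4 ↦ 10 + 4|_10 = 14 ⇒ 13
(5) 13|_10 = 10 + 3 ↦ 11 + 3|_11 = 14 ⇒ 13

10 + 3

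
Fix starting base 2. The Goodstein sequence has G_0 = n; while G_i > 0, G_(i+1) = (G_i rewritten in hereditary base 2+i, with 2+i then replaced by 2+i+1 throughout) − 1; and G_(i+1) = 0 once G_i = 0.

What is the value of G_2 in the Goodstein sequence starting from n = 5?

255

G_0=5  [base 2] 2^2 + 1  →[2↦3]→  3^3 + 1 = 28  −1 ⇒ G_1=27
G_1=27  [base 3] 3^3  →[3↦4]→  4^4 = 256  −1 ⇒ G_2=255
G_2=255  [base 4] 3·4^3 + 3·4^2 + 3·4 + 3  →[4↦5]→  3·5^3 + 3·5^2 + 3·5 + 3 = 468  −1 ⇒ G_3=467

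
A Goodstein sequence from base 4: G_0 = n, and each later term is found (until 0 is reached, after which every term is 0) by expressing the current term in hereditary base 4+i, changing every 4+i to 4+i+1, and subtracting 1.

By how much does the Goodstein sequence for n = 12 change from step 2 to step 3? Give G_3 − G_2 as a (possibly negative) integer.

1

G_0=12  [base 4] 3·4  →[4↦5]→  3·5 = 15  −1 ⇒ G_1=14
G_1=14  [base 5] 2·5 + 4  →[5↦6]→  2·6 + 4 = 16  −1 ⇒ G_2=15
G_2=15  [base 6] 2·6 + 3  →[6↦7]→  2·7 + 3 = 17  −1 ⇒ G_3=16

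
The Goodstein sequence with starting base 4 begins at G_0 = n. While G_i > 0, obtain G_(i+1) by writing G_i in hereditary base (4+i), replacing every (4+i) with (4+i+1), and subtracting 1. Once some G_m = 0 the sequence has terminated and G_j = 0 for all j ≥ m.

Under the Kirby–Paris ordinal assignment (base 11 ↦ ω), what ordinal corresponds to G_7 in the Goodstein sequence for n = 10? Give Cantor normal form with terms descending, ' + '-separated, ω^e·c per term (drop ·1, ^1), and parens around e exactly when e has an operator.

G_0 = 10. HB_4(10) = 2·4 + 2. Bump = 12. G_1 = 11.
G_1 = 11. HB_5(11) = 2·5 + 1. Bump = 13. G_2 = 12.
G_2 = 12. HB_6(12) = 2·6. Bump = 14. G_3 = 13.
G_3 = 13. HB_7(13) = 7 + 6. Bump = 14. G_4 = 13.
G_4 = 13. HB_8(13) = 8 + 5. Bump = 14. G_5 = 13.
G_5 = 13. HB_9(13) = 9 + 4. Bump = 14. G_6 = 13.
G_6 = 13. HB_10(13) = 10 + 3. Bump = 14. G_7 = 13.
G_7 = 13. HB_11(13) = 11 + 2. Bump = 14. G_8 = 13.

ω + 2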